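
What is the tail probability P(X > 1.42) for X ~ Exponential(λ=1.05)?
0.225147

We have X ~ Exponential(λ=1.05).

P(X > 1.42) = 1 - P(X ≤ 1.42)
                = 1 - F(1.42)
                = 1 - 0.774853
                = 0.225147

So there's approximately a 22.5% chance that X exceeds 1.42.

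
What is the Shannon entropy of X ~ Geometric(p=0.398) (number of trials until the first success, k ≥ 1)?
1.6889 nats

We have X ~ Geometric(p=0.398) (number of trials until the first success, k ≥ 1).

The Shannon entropy measures the uncertainty or information content of the distribution.

For a Geometric distribution with p=0.398 (number of trials until the first success, k ≥ 1):
H(X) = 1.6889 nats

(In bits, this would be 2.4366 bits.)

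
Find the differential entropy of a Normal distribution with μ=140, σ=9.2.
3.6381 nats

We have X ~ Normal(μ=140, σ=9.2).

The differential entropy measures the uncertainty or information content of the distribution.

For a Normal distribution with μ=140, σ=9.2:
h(X) = 3.6381 nats

(In bits, this would be 5.2487 bits.)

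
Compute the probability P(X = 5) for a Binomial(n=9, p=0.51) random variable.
0.250614

We have X ~ Binomial(n=9, p=0.51).

For a Binomial distribution, the PMF gives us the probability of each outcome.

Using the PMF formula:
P(X = 5) = 0.250614

Rounded to 4 decimal places: 0.2506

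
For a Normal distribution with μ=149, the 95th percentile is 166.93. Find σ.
σ = 10.9007

For X ~ Normal(μ, σ), the p-th percentile satisfies x = μ + z_p × σ,
where z_p = Φ⁻¹(p) is the standard normal quantile.

Step 1: z_{0.95} = Φ⁻¹(0.95) = 1.6449

Step 2: Solve for σ:
166.93 = 149 + 1.6449 × σ
σ = (166.93 - 149) / 1.6449
σ = 17.93 / 1.6449
σ = 10.9007

Verification: μ + z × σ = 149 + 1.6449 × 10.9007 = 166.93 ✓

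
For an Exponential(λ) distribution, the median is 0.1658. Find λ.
λ = 4.1806

For X ~ Exponential(λ), the CDF is F(x) = 1 - e^(-λx).
The median m satisfies F(m) = 0.5:
1 - e^(-λm) = 0.5
e^(-λm) = 0.5
λm = ln(2)
m = ln(2) / λ

Given m = 0.1658:
λ = ln(2) / 0.1658 = 0.693147 / 0.1658 = 4.1806

Verification: ln(2) / 4.1806 = 0.1658 ✓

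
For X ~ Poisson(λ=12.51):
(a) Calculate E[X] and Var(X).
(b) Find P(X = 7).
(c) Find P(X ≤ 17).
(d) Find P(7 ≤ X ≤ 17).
(a) E[X] = 12.5100, Var(X) = 12.5100
(b) P(X = 7) = 0.035103
(c) P(X ≤ 17) = 0.915371
(d) P(7 ≤ X ≤ 17) = 0.881000

We have X ~ Poisson(λ=12.51).

(a) Moments:
E[X] = 12.5100
Var(X) = 12.5100
σ = √Var(X) = 3.5369

(b) Point probability using PMF:
P(X = 7) = 0.035103

(c) Cumulative probability using CDF:
P(X ≤ 17) = F(17) = 0.915371

(d) Range probability:
P(7 ≤ X ≤ 17) = P(X ≤ 17) - P(X ≤ 6)
                   = F(17) - F(6)
                   = 0.915371 - 0.034370
                   = 0.881000

This means approximately 88.1% of outcomes fall in the interval [7, 17].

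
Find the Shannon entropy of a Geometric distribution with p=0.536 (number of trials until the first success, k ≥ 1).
1.2883 nats

We have X ~ Geometric(p=0.536) (number of trials until the first success, k ≥ 1).

The Shannon entropy measures the uncertainty or information content of the distribution.

For a Geometric distribution with p=0.536 (number of trials until the first success, k ≥ 1):
H(X) = 1.2883 nats

(In bits, this would be 1.8587 bits.)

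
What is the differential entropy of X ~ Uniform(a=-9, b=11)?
2.9957 nats

We have X ~ Uniform(a=-9, b=11).

The differential entropy measures the uncertainty or information content of the distribution.

For a Uniform distribution with a=-9, b=11:
h(X) = 2.9957 nats

(In bits, this would be 4.3219 bits.)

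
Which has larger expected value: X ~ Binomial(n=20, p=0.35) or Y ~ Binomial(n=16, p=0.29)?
X has larger mean (7.0000 > 4.6400)

Compute the expected value for each distribution:

X ~ Binomial(n=20, p=0.35):
E[X] = 7.0000

Y ~ Binomial(n=16, p=0.29):
E[Y] = 4.6400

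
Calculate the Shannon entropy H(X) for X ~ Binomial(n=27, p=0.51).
2.3734 nats

We have X ~ Binomial(n=27, p=0.51).

The Shannon entropy measures the uncertainty or information content of the distribution.

For a Binomial distribution with n=27, p=0.51:
H(X) = 2.3734 nats

(In bits, this would be 3.4241 bits.)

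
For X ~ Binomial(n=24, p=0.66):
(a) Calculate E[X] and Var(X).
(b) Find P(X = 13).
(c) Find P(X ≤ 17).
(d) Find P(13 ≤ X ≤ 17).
(a) E[X] = 15.8400, Var(X) = 5.3856
(b) P(X = 13) = 0.078997
(c) P(X ≤ 17) = 0.758737
(d) P(13 ≤ X ≤ 17) = 0.681189

We have X ~ Binomial(n=24, p=0.66).

(a) Moments:
E[X] = 15.8400
Var(X) = 5.3856
σ = √Var(X) = 2.3207

(b) Point probability using PMF:
P(X = 13) = 0.078997

(c) Cumulative probability using CDF:
P(X ≤ 17) = F(17) = 0.758737

(d) Range probability:
P(13 ≤ X ≤ 17) = P(X ≤ 17) - P(X ≤ 12)
                   = F(17) - F(12)
                   = 0.758737 - 0.077548
                   = 0.681189

This means approximately 68.1% of outcomes fall in the interval [13, 17].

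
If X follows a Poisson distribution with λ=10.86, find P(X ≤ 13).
0.794086

We have X ~ Poisson(λ=10.86).

The CDF gives us P(X ≤ k).

Using the CDF:
P(X ≤ 13) = 0.794086

This means there's approximately a 79.4% chance that X is at most 13.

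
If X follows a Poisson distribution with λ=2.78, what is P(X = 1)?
0.172467

We have X ~ Poisson(λ=2.78).

For a Poisson distribution, the PMF gives us the probability of each outcome.

Using the PMF formula:
P(X = 1) = 0.172467

Rounded to 4 decimal places: 0.1725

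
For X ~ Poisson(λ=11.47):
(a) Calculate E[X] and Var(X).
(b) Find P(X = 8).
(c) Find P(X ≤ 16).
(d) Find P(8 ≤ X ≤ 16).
(a) E[X] = 11.4700, Var(X) = 11.4700
(b) P(X = 8) = 0.077558
(c) P(X ≤ 16) = 0.924952
(d) P(8 ≤ X ≤ 16) = 0.809605

We have X ~ Poisson(λ=11.47).

(a) Moments:
E[X] = 11.4700
Var(X) = 11.4700
σ = √Var(X) = 3.3867

(b) Point probability using PMF:
P(X = 8) = 0.077558

(c) Cumulative probability using CDF:
P(X ≤ 16) = F(16) = 0.924952

(d) Range probability:
P(8 ≤ X ≤ 16) = P(X ≤ 16) - P(X ≤ 7)
                   = F(16) - F(7)
                   = 0.924952 - 0.115348
                   = 0.809605

This means approximately 81.0% of outcomes fall in the interval [8, 16].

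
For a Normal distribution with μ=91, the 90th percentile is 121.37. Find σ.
σ = 23.6978

For X ~ Normal(μ, σ), the p-th percentile satisfies x = μ + z_p × σ,
where z_p = Φ⁻¹(p) is the standard normal quantile.

Step 1: z_{0.9} = Φ⁻¹(0.9) = 1.2816

Step 2: Solve for σ:
121.37 = 91 + 1.2816 × σ
σ = (121.37 - 91) / 1.2816
σ = 30.37 / 1.2816
σ = 23.6978

Verification: μ + z × σ = 91 + 1.2816 × 23.6978 = 121.37 ✓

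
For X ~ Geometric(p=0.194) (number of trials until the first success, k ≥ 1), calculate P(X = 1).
0.194000

We have X ~ Geometric(p=0.194) (number of trials until the first success, k ≥ 1).

For a Geometric distribution, the PMF gives us the probability of each outcome.

Using the PMF formula:
P(X = 1) = 0.194000

Rounded to 4 decimal places: 0.1940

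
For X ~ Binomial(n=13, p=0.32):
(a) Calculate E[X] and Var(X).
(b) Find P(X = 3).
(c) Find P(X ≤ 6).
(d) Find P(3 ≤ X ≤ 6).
(a) E[X] = 4.1600, Var(X) = 2.8288
(b) P(X = 3) = 0.198109
(c) P(X ≤ 6) = 0.914600
(d) P(3 ≤ X ≤ 6) = 0.752477

We have X ~ Binomial(n=13, p=0.32).

(a) Moments:
E[X] = 4.1600
Var(X) = 2.8288
σ = √Var(X) = 1.6819

(b) Point probability using PMF:
P(X = 3) = 0.198109

(c) Cumulative probability using CDF:
P(X ≤ 6) = F(6) = 0.914600

(d) Range probability:
P(3 ≤ X ≤ 6) = P(X ≤ 6) - P(X ≤ 2)
                   = F(6) - F(2)
                   = 0.914600 - 0.162123
                   = 0.752477

This means approximately 75.2% of outcomes fall in the interval [3, 6].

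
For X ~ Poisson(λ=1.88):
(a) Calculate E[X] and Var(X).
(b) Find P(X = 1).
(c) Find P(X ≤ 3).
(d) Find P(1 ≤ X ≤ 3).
(a) E[X] = 1.8800, Var(X) = 1.8800
(b) P(X = 1) = 0.286869
(c) P(X ≤ 3) = 0.878102
(d) P(1 ≤ X ≤ 3) = 0.725512

We have X ~ Poisson(λ=1.88).

(a) Moments:
E[X] = 1.8800
Var(X) = 1.8800
σ = √Var(X) = 1.3711

(b) Point probability using PMF:
P(X = 1) = 0.286869

(c) Cumulative probability using CDF:
P(X ≤ 3) = F(3) = 0.878102

(d) Range probability:
P(1 ≤ X ≤ 3) = P(X ≤ 3) - P(X ≤ 0)
                   = F(3) - F(0)
                   = 0.878102 - 0.152590
                   = 0.725512

This means approximately 72.6% of outcomes fall in the interval [1, 3].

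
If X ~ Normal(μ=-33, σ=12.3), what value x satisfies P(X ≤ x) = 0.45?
-34.5456

We have X ~ Normal(μ=-33, σ=12.3).

We want to find x such that P(X ≤ x) = 0.45.

This is the 45th percentile, which means 45% of values fall below this point.

Using the inverse CDF (quantile function):
x = F⁻¹(0.45) = -34.5456

Verification: P(X ≤ -34.5456) = 0.45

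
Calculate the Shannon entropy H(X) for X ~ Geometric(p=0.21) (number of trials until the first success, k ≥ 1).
2.4474 nats

We have X ~ Geometric(p=0.21) (number of trials until the first success, k ≥ 1).

The Shannon entropy measures the uncertainty or information content of the distribution.

For a Geometric distribution with p=0.21 (number of trials until the first success, k ≥ 1):
H(X) = 2.4474 nats

(In bits, this would be 3.5309 bits.)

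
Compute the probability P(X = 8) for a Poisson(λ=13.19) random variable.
0.042471

We have X ~ Poisson(λ=13.19).

For a Poisson distribution, the PMF gives us the probability of each outcome.

Using the PMF formula:
P(X = 8) = 0.042471

Rounded to 4 decimal places: 0.0425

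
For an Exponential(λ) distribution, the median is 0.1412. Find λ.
λ = 4.9090

For X ~ Exponential(λ), the CDF is F(x) = 1 - e^(-λx).
The median m satisfies F(m) = 0.5:
1 - e^(-λm) = 0.5
e^(-λm) = 0.5
λm = ln(2)
m = ln(2) / λ

Given m = 0.1412:
λ = ln(2) / 0.1412 = 0.693147 / 0.1412 = 4.9090

Verification: ln(2) / 4.9090 = 0.1412 ✓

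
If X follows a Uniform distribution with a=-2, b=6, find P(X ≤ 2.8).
0.600000

We have X ~ Uniform(a=-2, b=6).

The CDF gives us P(X ≤ k).

Using the CDF:
P(X ≤ 2.8) = 0.600000

This means there's approximately a 60.0% chance that X is at most 2.8.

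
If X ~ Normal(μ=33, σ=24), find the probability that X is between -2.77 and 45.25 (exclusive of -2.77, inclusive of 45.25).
0.627063

We have X ~ Normal(μ=33, σ=24).

To find P(-2.77 < X ≤ 45.25), we use:
P(-2.77 < X ≤ 45.25) = P(X ≤ 45.25) - P(X ≤ -2.77)
                 = F(45.25) - F(-2.77)
                 = 0.695120 - 0.068057
                 = 0.627063

So there's approximately a 62.7% chance that X falls in this range.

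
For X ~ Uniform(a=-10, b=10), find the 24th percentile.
-5.2000

We have X ~ Uniform(a=-10, b=10).

We want to find x such that P(X ≤ x) = 0.24.

This is the 24th percentile, which means 24% of values fall below this point.

Using the inverse CDF (quantile function):
x = F⁻¹(0.24) = -5.2000

Verification: P(X ≤ -5.2000) = 0.24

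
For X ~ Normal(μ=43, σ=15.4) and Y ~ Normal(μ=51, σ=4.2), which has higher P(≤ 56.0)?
Y has higher probability (P(Y ≤ 56.0) = 0.8831 > P(X ≤ 56.0) = 0.8007)

Compute P(≤ 56.0) for each distribution:

X ~ Normal(μ=43, σ=15.4):
P(X ≤ 56.0) = 0.8007

Y ~ Normal(μ=51, σ=4.2):
P(Y ≤ 56.0) = 0.8831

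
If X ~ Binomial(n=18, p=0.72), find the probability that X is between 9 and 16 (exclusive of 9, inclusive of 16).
0.938892

We have X ~ Binomial(n=18, p=0.72).

To find P(9 < X ≤ 16), we use:
P(9 < X ≤ 16) = P(X ≤ 16) - P(X ≤ 9)
                 = F(16) - F(9)
                 = 0.978369 - 0.039477
                 = 0.938892

So there's approximately a 93.9% chance that X falls in this range.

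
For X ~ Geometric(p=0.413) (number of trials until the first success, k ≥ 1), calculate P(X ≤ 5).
0.930307

We have X ~ Geometric(p=0.413) (number of trials until the first success, k ≥ 1).

The CDF gives us P(X ≤ k).

Using the CDF:
P(X ≤ 5) = 0.930307

This means there's approximately a 93.0% chance that X is at most 5.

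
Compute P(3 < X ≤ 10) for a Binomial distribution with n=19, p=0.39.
0.897275

We have X ~ Binomial(n=19, p=0.39).

To find P(3 < X ≤ 10), we use:
P(3 < X ≤ 10) = P(X ≤ 10) - P(X ≤ 3)
                 = F(10) - F(3)
                 = 0.925328 - 0.028053
                 = 0.897275

So there's approximately a 89.7% chance that X falls in this range.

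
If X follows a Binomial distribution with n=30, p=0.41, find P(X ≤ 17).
0.972247

We have X ~ Binomial(n=30, p=0.41).

The CDF gives us P(X ≤ k).

Using the CDF:
P(X ≤ 17) = 0.972247

This means there's approximately a 97.2% chance that X is at most 17.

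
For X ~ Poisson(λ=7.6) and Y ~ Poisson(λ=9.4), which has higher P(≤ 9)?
X has higher probability (P(X ≤ 9) = 0.7649 > P(Y ≤ 9) = 0.5349)

Compute P(≤ 9) for each distribution:

X ~ Poisson(λ=7.6):
P(X ≤ 9) = 0.7649

Y ~ Poisson(λ=9.4):
P(Y ≤ 9) = 0.5349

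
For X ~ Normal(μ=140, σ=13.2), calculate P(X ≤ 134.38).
0.335142

We have X ~ Normal(μ=140, σ=13.2).

The CDF gives us P(X ≤ k).

Using the CDF:
P(X ≤ 134.38) = 0.335142

This means there's approximately a 33.5% chance that X is at most 134.38.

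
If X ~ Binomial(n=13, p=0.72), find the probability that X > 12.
0.013974

We have X ~ Binomial(n=13, p=0.72).

P(X > 12) = 1 - P(X ≤ 12)
                = 1 - F(12)
                = 1 - 0.986026
                = 0.013974

So there's approximately a 1.4% chance that X exceeds 12.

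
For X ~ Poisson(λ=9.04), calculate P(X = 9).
0.131744

We have X ~ Poisson(λ=9.04).

For a Poisson distribution, the PMF gives us the probability of each outcome.

Using the PMF formula:
P(X = 9) = 0.131744

Rounded to 4 decimal places: 0.1317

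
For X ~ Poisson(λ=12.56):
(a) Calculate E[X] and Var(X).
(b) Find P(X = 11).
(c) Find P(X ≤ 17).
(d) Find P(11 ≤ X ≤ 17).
(a) E[X] = 12.5600, Var(X) = 12.5600
(b) P(X = 11) = 0.107893
(c) P(X ≤ 17) = 0.913015
(d) P(11 ≤ X ≤ 17) = 0.621644

We have X ~ Poisson(λ=12.56).

(a) Moments:
E[X] = 12.5600
Var(X) = 12.5600
σ = √Var(X) = 3.5440

(b) Point probability using PMF:
P(X = 11) = 0.107893

(c) Cumulative probability using CDF:
P(X ≤ 17) = F(17) = 0.913015

(d) Range probability:
P(11 ≤ X ≤ 17) = P(X ≤ 17) - P(X ≤ 10)
                   = F(17) - F(10)
                   = 0.913015 - 0.291371
                   = 0.621644

This means approximately 62.2% of outcomes fall in the interval [11, 17].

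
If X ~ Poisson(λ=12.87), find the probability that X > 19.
0.039242

We have X ~ Poisson(λ=12.87).

P(X > 19) = 1 - P(X ≤ 19)
                = 1 - F(19)
                = 1 - 0.960758
                = 0.039242

So there's approximately a 3.9% chance that X exceeds 19.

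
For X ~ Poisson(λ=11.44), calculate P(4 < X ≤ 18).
0.963787

We have X ~ Poisson(λ=11.44).

To find P(4 < X ≤ 18), we use:
P(4 < X ≤ 18) = P(X ≤ 18) - P(X ≤ 4)
                 = F(18) - F(4)
                 = 0.974986 - 0.011198
                 = 0.963787

So there's approximately a 96.4% chance that X falls in this range.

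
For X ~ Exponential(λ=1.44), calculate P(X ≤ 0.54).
0.540492

We have X ~ Exponential(λ=1.44).

The CDF gives us P(X ≤ k).

Using the CDF:
P(X ≤ 0.54) = 0.540492

This means there's approximately a 54.0% chance that X is at most 0.54.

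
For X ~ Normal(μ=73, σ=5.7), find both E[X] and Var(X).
E[X] = 73.0000, Var(X) = 32.4900

We have X ~ Normal(μ=73, σ=5.7).

For a Normal distribution with μ=73, σ=5.7:

Expected value:
E[X] = 73.0000

Variance:
Var(X) = 32.4900

Standard deviation:
σ = √Var(X) = 5.7000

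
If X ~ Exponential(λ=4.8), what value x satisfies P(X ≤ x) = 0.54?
0.1618

We have X ~ Exponential(λ=4.8).

We want to find x such that P(X ≤ x) = 0.54.

This is the 54th percentile, which means 54% of values fall below this point.

Using the inverse CDF (quantile function):
x = F⁻¹(0.54) = 0.1618

Verification: P(X ≤ 0.1618) = 0.54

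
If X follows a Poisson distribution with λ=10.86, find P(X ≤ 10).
0.476704

We have X ~ Poisson(λ=10.86).

The CDF gives us P(X ≤ k).

Using the CDF:
P(X ≤ 10) = 0.476704

This means there's approximately a 47.7% chance that X is at most 10.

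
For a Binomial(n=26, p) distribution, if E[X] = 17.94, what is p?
p = 0.69

For a Binomial(n, p) distribution:
E[X] = n × p

Given n = 26 and E[X] = 17.94:
17.94 = 26 × p
p = 17.94 / 26 = 0.69

Verification: Binomial(26, 0.69) has E[X] = 17.94 ✓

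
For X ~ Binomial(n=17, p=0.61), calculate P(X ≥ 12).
0.292308

We have X ~ Binomial(n=17, p=0.61).

For discrete distributions, P(X ≥ 12) = 1 - P(X ≤ 11).

P(X ≤ 11) = 0.707692
P(X ≥ 12) = 1 - 0.707692 = 0.292308

So there's approximately a 29.2% chance that X is at least 12.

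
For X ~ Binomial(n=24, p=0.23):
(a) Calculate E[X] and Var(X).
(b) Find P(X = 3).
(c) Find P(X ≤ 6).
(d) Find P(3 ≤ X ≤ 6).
(a) E[X] = 5.5200, Var(X) = 4.2504
(b) P(X = 3) = 0.101789
(c) P(X ≤ 6) = 0.694412
(d) P(3 ≤ X ≤ 6) = 0.632528

We have X ~ Binomial(n=24, p=0.23).

(a) Moments:
E[X] = 5.5200
Var(X) = 4.2504
σ = √Var(X) = 2.0616

(b) Point probability using PMF:
P(X = 3) = 0.101789

(c) Cumulative probability using CDF:
P(X ≤ 6) = F(6) = 0.694412

(d) Range probability:
P(3 ≤ X ≤ 6) = P(X ≤ 6) - P(X ≤ 2)
                   = F(6) - F(2)
                   = 0.694412 - 0.061883
                   = 0.632528

This means approximately 63.3% of outcomes fall in the interval [3, 6].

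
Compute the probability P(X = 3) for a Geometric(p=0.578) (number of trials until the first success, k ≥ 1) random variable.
0.102933

We have X ~ Geometric(p=0.578) (number of trials until the first success, k ≥ 1).

For a Geometric distribution, the PMF gives us the probability of each outcome.

Using the PMF formula:
P(X = 3) = 0.102933

Rounded to 4 decimal places: 0.1029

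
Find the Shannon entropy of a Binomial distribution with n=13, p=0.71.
1.9032 nats

We have X ~ Binomial(n=13, p=0.71).

The Shannon entropy measures the uncertainty or information content of the distribution.

For a Binomial distribution with n=13, p=0.71:
H(X) = 1.9032 nats

(In bits, this would be 2.7457 bits.)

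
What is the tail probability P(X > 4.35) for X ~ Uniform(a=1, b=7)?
0.441667

We have X ~ Uniform(a=1, b=7).

P(X > 4.35) = 1 - P(X ≤ 4.35)
                = 1 - F(4.35)
                = 1 - 0.558333
                = 0.441667

So there's approximately a 44.2% chance that X exceeds 4.35.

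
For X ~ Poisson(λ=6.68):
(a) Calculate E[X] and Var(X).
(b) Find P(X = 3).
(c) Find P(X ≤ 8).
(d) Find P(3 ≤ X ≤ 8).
(a) E[X] = 6.6800, Var(X) = 6.6800
(b) P(X = 3) = 0.062387
(c) P(X ≤ 8) = 0.769758
(d) P(3 ≤ X ≤ 8) = 0.732096

We have X ~ Poisson(λ=6.68).

(a) Moments:
E[X] = 6.6800
Var(X) = 6.6800
σ = √Var(X) = 2.5846

(b) Point probability using PMF:
P(X = 3) = 0.062387

(c) Cumulative probability using CDF:
P(X ≤ 8) = F(8) = 0.769758

(d) Range probability:
P(3 ≤ X ≤ 8) = P(X ≤ 8) - P(X ≤ 2)
                   = F(8) - F(2)
                   = 0.769758 - 0.037662
                   = 0.732096

This means approximately 73.2% of outcomes fall in the interval [3, 8].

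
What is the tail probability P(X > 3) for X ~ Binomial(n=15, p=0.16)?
0.209218

We have X ~ Binomial(n=15, p=0.16).

P(X > 3) = 1 - P(X ≤ 3)
                = 1 - F(3)
                = 1 - 0.790782
                = 0.209218

So there's approximately a 20.9% chance that X exceeds 3.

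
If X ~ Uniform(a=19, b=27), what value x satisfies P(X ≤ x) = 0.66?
24.2800

We have X ~ Uniform(a=19, b=27).

We want to find x such that P(X ≤ x) = 0.66.

This is the 66th percentile, which means 66% of values fall below this point.

Using the inverse CDF (quantile function):
x = F⁻¹(0.66) = 24.2800

Verification: P(X ≤ 24.2800) = 0.66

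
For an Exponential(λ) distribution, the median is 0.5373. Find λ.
λ = 1.2901

For X ~ Exponential(λ), the CDF is F(x) = 1 - e^(-λx).
The median m satisfies F(m) = 0.5:
1 - e^(-λm) = 0.5
e^(-λm) = 0.5
λm = ln(2)
m = ln(2) / λ

Given m = 0.5373:
λ = ln(2) / 0.5373 = 0.693147 / 0.5373 = 1.2901

Verification: ln(2) / 1.2901 = 0.5373 ✓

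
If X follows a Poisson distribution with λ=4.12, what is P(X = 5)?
0.160698

We have X ~ Poisson(λ=4.12).

For a Poisson distribution, the PMF gives us the probability of each outcome.

Using the PMF formula:
P(X = 5) = 0.160698

Rounded to 4 decimal places: 0.1607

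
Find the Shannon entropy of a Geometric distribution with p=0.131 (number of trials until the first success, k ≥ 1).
2.9640 nats

We have X ~ Geometric(p=0.131) (number of trials until the first success, k ≥ 1).

The Shannon entropy measures the uncertainty or information content of the distribution.

For a Geometric distribution with p=0.131 (number of trials until the first success, k ≥ 1):
H(X) = 2.9640 nats

(In bits, this would be 4.2761 bits.)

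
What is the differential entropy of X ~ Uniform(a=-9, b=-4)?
1.6094 nats

We have X ~ Uniform(a=-9, b=-4).

The differential entropy measures the uncertainty or information content of the distribution.

For a Uniform distribution with a=-9, b=-4:
h(X) = 1.6094 nats

(In bits, this would be 2.3219 bits.)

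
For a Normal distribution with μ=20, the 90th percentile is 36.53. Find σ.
σ = 12.8984

For X ~ Normal(μ, σ), the p-th percentile satisfies x = μ + z_p × σ,
where z_p = Φ⁻¹(p) is the standard normal quantile.

Step 1: z_{0.9} = Φ⁻¹(0.9) = 1.2816

Step 2: Solve for σ:
36.53 = 20 + 1.2816 × σ
σ = (36.53 - 20) / 1.2816
σ = 16.53 / 1.2816
σ = 12.8984

Verification: μ + z × σ = 20 + 1.2816 × 12.8984 = 36.53 ✓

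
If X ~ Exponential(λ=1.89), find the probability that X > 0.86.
0.196833

We have X ~ Exponential(λ=1.89).

P(X > 0.86) = 1 - P(X ≤ 0.86)
                = 1 - F(0.86)
                = 1 - 0.803167
                = 0.196833

So there's approximately a 19.7% chance that X exceeds 0.86.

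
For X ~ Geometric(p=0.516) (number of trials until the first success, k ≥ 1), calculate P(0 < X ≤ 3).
0.886620

We have X ~ Geometric(p=0.516) (number of trials until the first success, k ≥ 1).

To find P(0 < X ≤ 3), we use:
P(0 < X ≤ 3) = P(X ≤ 3) - P(X ≤ 0)
                 = F(3) - F(0)
                 = 0.886620 - 0.000000
                 = 0.886620

So there's approximately a 88.7% chance that X falls in this range.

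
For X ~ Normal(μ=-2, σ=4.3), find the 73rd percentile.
0.6351

We have X ~ Normal(μ=-2, σ=4.3).

We want to find x such that P(X ≤ x) = 0.73.

This is the 73rd percentile, which means 73% of values fall below this point.

Using the inverse CDF (quantile function):
x = F⁻¹(0.73) = 0.6351

Verification: P(X ≤ 0.6351) = 0.73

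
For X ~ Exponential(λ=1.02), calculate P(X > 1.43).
0.232562

We have X ~ Exponential(λ=1.02).

P(X > 1.43) = 1 - P(X ≤ 1.43)
                = 1 - F(1.43)
                = 1 - 0.767438
                = 0.232562

So there's approximately a 23.3% chance that X exceeds 1.43.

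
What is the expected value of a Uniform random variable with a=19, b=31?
25.0000

We have X ~ Uniform(a=19, b=31).

For a Uniform distribution with a=19, b=31:
E[X] = 25.0000

This is the expected (average) value of X.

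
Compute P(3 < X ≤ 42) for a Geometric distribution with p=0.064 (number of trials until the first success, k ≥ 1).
0.757855

We have X ~ Geometric(p=0.064) (number of trials until the first success, k ≥ 1).

To find P(3 < X ≤ 42), we use:
P(3 < X ≤ 42) = P(X ≤ 42) - P(X ≤ 3)
                 = F(42) - F(3)
                 = 0.937829 - 0.179974
                 = 0.757855

So there's approximately a 75.8% chance that X falls in this range.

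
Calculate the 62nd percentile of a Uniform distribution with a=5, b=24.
16.7800

We have X ~ Uniform(a=5, b=24).

We want to find x such that P(X ≤ x) = 0.62.

This is the 62nd percentile, which means 62% of values fall below this point.

Using the inverse CDF (quantile function):
x = F⁻¹(0.62) = 16.7800

Verification: P(X ≤ 16.7800) = 0.62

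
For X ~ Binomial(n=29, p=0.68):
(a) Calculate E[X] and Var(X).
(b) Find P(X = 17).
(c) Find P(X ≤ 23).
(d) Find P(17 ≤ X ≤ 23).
(a) E[X] = 19.7200, Var(X) = 6.3104
(b) P(X = 17) = 0.085032
(c) P(X ≤ 23) = 0.939004
(d) P(17 ≤ X ≤ 23) = 0.837042

We have X ~ Binomial(n=29, p=0.68).

(a) Moments:
E[X] = 19.7200
Var(X) = 6.3104
σ = √Var(X) = 2.5121

(b) Point probability using PMF:
P(X = 17) = 0.085032

(c) Cumulative probability using CDF:
P(X ≤ 23) = F(23) = 0.939004

(d) Range probability:
P(17 ≤ X ≤ 23) = P(X ≤ 23) - P(X ≤ 16)
                   = F(23) - F(16)
                   = 0.939004 - 0.101962
                   = 0.837042

This means approximately 83.7% of outcomes fall in the interval [17, 23].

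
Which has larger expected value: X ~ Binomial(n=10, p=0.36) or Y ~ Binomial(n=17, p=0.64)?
Y has larger mean (10.8800 > 3.6000)

Compute the expected value for each distribution:

X ~ Binomial(n=10, p=0.36):
E[X] = 3.6000

Y ~ Binomial(n=17, p=0.64):
E[Y] = 10.8800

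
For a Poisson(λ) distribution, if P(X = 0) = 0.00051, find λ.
λ = 7.5811

For a Poisson(λ) distribution, the PMF at 0 is:
P(X = 0) = λ^0 e^(-λ) / 0! = e^(-λ)

Given P(X = 0) = 0.00051:
e^(-λ) = 0.00051
-λ = ln(0.00051)
λ = -ln(0.00051) = 7.5811

Verification: e^(-7.5811) = 0.00051 ✓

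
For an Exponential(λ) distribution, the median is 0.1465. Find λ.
λ = 4.7314

For X ~ Exponential(λ), the CDF is F(x) = 1 - e^(-λx).
The median m satisfies F(m) = 0.5:
1 - e^(-λm) = 0.5
e^(-λm) = 0.5
λm = ln(2)
m = ln(2) / λ

Given m = 0.1465:
λ = ln(2) / 0.1465 = 0.693147 / 0.1465 = 4.7314

Verification: ln(2) / 4.7314 = 0.1465 ✓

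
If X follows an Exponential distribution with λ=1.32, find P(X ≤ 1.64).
0.885227

We have X ~ Exponential(λ=1.32).

The CDF gives us P(X ≤ k).

Using the CDF:
P(X ≤ 1.64) = 0.885227

This means there's approximately a 88.5% chance that X is at most 1.64.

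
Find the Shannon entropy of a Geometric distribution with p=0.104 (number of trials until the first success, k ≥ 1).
3.2095 nats

We have X ~ Geometric(p=0.104) (number of trials until the first success, k ≥ 1).

The Shannon entropy measures the uncertainty or information content of the distribution.

For a Geometric distribution with p=0.104 (number of trials until the first success, k ≥ 1):
H(X) = 3.2095 nats

(In bits, this would be 4.6303 bits.)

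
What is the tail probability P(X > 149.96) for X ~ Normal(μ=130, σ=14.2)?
0.079916

We have X ~ Normal(μ=130, σ=14.2).

P(X > 149.96) = 1 - P(X ≤ 149.96)
                = 1 - F(149.96)
                = 1 - 0.920084
                = 0.079916

So there's approximately a 8.0% chance that X exceeds 149.96.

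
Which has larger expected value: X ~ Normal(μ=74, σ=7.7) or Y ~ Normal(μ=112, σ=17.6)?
Y has larger mean (112.0000 > 74.0000)

Compute the expected value for each distribution:

X ~ Normal(μ=74, σ=7.7):
E[X] = 74.0000

Y ~ Normal(μ=112, σ=17.6):
E[Y] = 112.0000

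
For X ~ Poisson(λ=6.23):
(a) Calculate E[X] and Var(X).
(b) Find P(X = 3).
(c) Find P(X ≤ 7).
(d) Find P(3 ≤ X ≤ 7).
(a) E[X] = 6.2300, Var(X) = 6.2300
(b) P(X = 3) = 0.079370
(c) P(X ≤ 7) = 0.711754
(d) P(3 ≤ X ≤ 7) = 0.659295

We have X ~ Poisson(λ=6.23).

(a) Moments:
E[X] = 6.2300
Var(X) = 6.2300
σ = √Var(X) = 2.4960

(b) Point probability using PMF:
P(X = 3) = 0.079370

(c) Cumulative probability using CDF:
P(X ≤ 7) = F(7) = 0.711754

(d) Range probability:
P(3 ≤ X ≤ 7) = P(X ≤ 7) - P(X ≤ 2)
                   = F(7) - F(2)
                   = 0.711754 - 0.052459
                   = 0.659295

This means approximately 65.9% of outcomes fall in the interval [3, 7].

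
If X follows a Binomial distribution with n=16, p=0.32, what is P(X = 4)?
0.186543

We have X ~ Binomial(n=16, p=0.32).

For a Binomial distribution, the PMF gives us the probability of each outcome.

Using the PMF formula:
P(X = 4) = 0.186543

Rounded to 4 decimal places: 0.1865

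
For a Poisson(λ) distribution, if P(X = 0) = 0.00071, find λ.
λ = 7.2502

For a Poisson(λ) distribution, the PMF at 0 is:
P(X = 0) = λ^0 e^(-λ) / 0! = e^(-λ)

Given P(X = 0) = 0.00071:
e^(-λ) = 0.00071
-λ = ln(0.00071)
λ = -ln(0.00071) = 7.2502

Verification: e^(-7.2502) = 0.00071 ✓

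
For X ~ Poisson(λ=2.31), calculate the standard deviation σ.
1.5199

We have X ~ Poisson(λ=2.31).

For a Poisson distribution with λ=2.31:
σ = √Var(X) = 1.5199

The standard deviation is the square root of the variance.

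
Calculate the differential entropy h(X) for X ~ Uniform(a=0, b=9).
2.1972 nats

We have X ~ Uniform(a=0, b=9).

The differential entropy measures the uncertainty or information content of the distribution.

For a Uniform distribution with a=0, b=9:
h(X) = 2.1972 nats

(In bits, this would be 3.1699 bits.)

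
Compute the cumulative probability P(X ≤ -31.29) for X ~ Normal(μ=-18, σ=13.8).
0.167763

We have X ~ Normal(μ=-18, σ=13.8).

The CDF gives us P(X ≤ k).

Using the CDF:
P(X ≤ -31.29) = 0.167763

This means there's approximately a 16.8% chance that X is at most -31.29.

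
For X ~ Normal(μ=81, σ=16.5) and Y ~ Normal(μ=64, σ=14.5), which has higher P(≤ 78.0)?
Y has higher probability (P(Y ≤ 78.0) = 0.8329 > P(X ≤ 78.0) = 0.4279)

Compute P(≤ 78.0) for each distribution:

X ~ Normal(μ=81, σ=16.5):
P(X ≤ 78.0) = 0.4279

Y ~ Normal(μ=64, σ=14.5):
P(Y ≤ 78.0) = 0.8329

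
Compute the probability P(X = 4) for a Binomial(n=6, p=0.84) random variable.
0.191183

We have X ~ Binomial(n=6, p=0.84).

For a Binomial distribution, the PMF gives us the probability of each outcome.

Using the PMF formula:
P(X = 4) = 0.191183

Rounded to 4 decimal places: 0.1912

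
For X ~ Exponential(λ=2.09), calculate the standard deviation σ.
0.4785

We have X ~ Exponential(λ=2.09).

For an Exponential distribution with λ=2.09:
σ = √Var(X) = 0.4785

The standard deviation is the square root of the variance.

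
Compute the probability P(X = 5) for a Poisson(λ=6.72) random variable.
0.137786

We have X ~ Poisson(λ=6.72).

For a Poisson distribution, the PMF gives us the probability of each outcome.

Using the PMF formula:
P(X = 5) = 0.137786

Rounded to 4 decimal places: 0.1378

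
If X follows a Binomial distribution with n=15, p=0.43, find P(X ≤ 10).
0.982590

We have X ~ Binomial(n=15, p=0.43).

The CDF gives us P(X ≤ k).

Using the CDF:
P(X ≤ 10) = 0.982590

This means there's approximately a 98.3% chance that X is at most 10.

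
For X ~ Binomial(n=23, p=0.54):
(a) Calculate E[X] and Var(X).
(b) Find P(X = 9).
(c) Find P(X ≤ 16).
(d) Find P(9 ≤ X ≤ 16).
(a) E[X] = 12.4200, Var(X) = 5.7132
(b) P(X = 9) = 0.060601
(c) P(X ≤ 16) = 0.958265
(d) P(9 ≤ X ≤ 16) = 0.907806

We have X ~ Binomial(n=23, p=0.54).

(a) Moments:
E[X] = 12.4200
Var(X) = 5.7132
σ = √Var(X) = 2.3902

(b) Point probability using PMF:
P(X = 9) = 0.060601

(c) Cumulative probability using CDF:
P(X ≤ 16) = F(16) = 0.958265

(d) Range probability:
P(9 ≤ X ≤ 16) = P(X ≤ 16) - P(X ≤ 8)
                   = F(16) - F(8)
                   = 0.958265 - 0.050459
                   = 0.907806

This means approximately 90.8% of outcomes fall in the interval [9, 16].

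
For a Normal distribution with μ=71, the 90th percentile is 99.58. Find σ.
σ = 22.3011

For X ~ Normal(μ, σ), the p-th percentile satisfies x = μ + z_p × σ,
where z_p = Φ⁻¹(p) is the standard normal quantile.

Step 1: z_{0.9} = Φ⁻¹(0.9) = 1.2816

Step 2: Solve for σ:
99.58 = 71 + 1.2816 × σ
σ = (99.58 - 71) / 1.2816
σ = 28.58 / 1.2816
σ = 22.3011

Verification: μ + z × σ = 71 + 1.2816 × 22.3011 = 99.58 ✓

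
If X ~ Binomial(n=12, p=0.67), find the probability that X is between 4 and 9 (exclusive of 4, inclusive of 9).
0.794843

We have X ~ Binomial(n=12, p=0.67).

To find P(4 < X ≤ 9), we use:
P(4 < X ≤ 9) = P(X ≤ 9) - P(X ≤ 4)
                 = F(9) - F(4)
                 = 0.812439 - 0.017596
                 = 0.794843

So there's approximately a 79.5% chance that X falls in this range.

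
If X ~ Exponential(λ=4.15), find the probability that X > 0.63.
0.073204

We have X ~ Exponential(λ=4.15).

P(X > 0.63) = 1 - P(X ≤ 0.63)
                = 1 - F(0.63)
                = 1 - 0.926796
                = 0.073204

So there's approximately a 7.3% chance that X exceeds 0.63.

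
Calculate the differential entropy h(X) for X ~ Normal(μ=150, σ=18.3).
4.3258 nats

We have X ~ Normal(μ=150, σ=18.3).

The differential entropy measures the uncertainty or information content of the distribution.

For a Normal distribution with μ=150, σ=18.3:
h(X) = 4.3258 nats

(In bits, this would be 6.2409 bits.)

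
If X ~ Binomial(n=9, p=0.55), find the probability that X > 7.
0.038518

We have X ~ Binomial(n=9, p=0.55).

P(X > 7) = 1 - P(X ≤ 7)
                = 1 - F(7)
                = 1 - 0.961482
                = 0.038518

So there's approximately a 3.9% chance that X exceeds 7.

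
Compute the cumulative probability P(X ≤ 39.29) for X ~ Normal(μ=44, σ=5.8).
0.208376

We have X ~ Normal(μ=44, σ=5.8).

The CDF gives us P(X ≤ k).

Using the CDF:
P(X ≤ 39.29) = 0.208376

This means there's approximately a 20.8% chance that X is at most 39.29.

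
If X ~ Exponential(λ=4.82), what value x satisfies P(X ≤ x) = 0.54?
0.1611

We have X ~ Exponential(λ=4.82).

We want to find x such that P(X ≤ x) = 0.54.

This is the 54th percentile, which means 54% of values fall below this point.

Using the inverse CDF (quantile function):
x = F⁻¹(0.54) = 0.1611

Verification: P(X ≤ 0.1611) = 0.54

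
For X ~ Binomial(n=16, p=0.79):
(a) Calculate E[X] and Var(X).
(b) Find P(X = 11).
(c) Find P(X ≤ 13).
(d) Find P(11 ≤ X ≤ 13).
(a) E[X] = 12.6400, Var(X) = 2.6544
(b) P(X = 11) = 0.133437
(c) P(X ≤ 13) = 0.683928
(d) P(11 ≤ X ≤ 13) = 0.584697

We have X ~ Binomial(n=16, p=0.79).

(a) Moments:
E[X] = 12.6400
Var(X) = 2.6544
σ = √Var(X) = 1.6292

(b) Point probability using PMF:
P(X = 11) = 0.133437

(c) Cumulative probability using CDF:
P(X ≤ 13) = F(13) = 0.683928

(d) Range probability:
P(11 ≤ X ≤ 13) = P(X ≤ 13) - P(X ≤ 10)
                   = F(13) - F(10)
                   = 0.683928 - 0.099232
                   = 0.584697

This means approximately 58.5% of outcomes fall in the interval [11, 13].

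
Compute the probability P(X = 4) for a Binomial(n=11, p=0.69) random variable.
0.020580

We have X ~ Binomial(n=11, p=0.69).

For a Binomial distribution, the PMF gives us the probability of each outcome.

Using the PMF formula:
P(X = 4) = 0.020580

Rounded to 4 decimal places: 0.0206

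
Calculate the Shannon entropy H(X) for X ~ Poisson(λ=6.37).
2.3303 nats

We have X ~ Poisson(λ=6.37).

The Shannon entropy measures the uncertainty or information content of the distribution.

For a Poisson distribution with λ=6.37:
H(X) = 2.3303 nats

(In bits, this would be 3.3618 bits.)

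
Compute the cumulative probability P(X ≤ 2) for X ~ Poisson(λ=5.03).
0.122148

We have X ~ Poisson(λ=5.03).

The CDF gives us P(X ≤ k).

Using the CDF:
P(X ≤ 2) = 0.122148

This means there's approximately a 12.2% chance that X is at most 2.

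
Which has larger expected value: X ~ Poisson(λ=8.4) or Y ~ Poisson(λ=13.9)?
Y has larger mean (13.9000 > 8.4000)

Compute the expected value for each distribution:

X ~ Poisson(λ=8.4):
E[X] = 8.4000

Y ~ Poisson(λ=13.9):
E[Y] = 13.9000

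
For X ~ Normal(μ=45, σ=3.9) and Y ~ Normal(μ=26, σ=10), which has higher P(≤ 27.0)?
Y has higher probability (P(Y ≤ 27.0) = 0.5398 > P(X ≤ 27.0) = 0.0000)

Compute P(≤ 27.0) for each distribution:

X ~ Normal(μ=45, σ=3.9):
P(X ≤ 27.0) = 0.0000

Y ~ Normal(μ=26, σ=10):
P(Y ≤ 27.0) = 0.5398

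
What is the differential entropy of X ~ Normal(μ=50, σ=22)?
4.5100 nats

We have X ~ Normal(μ=50, σ=22).

The differential entropy measures the uncertainty or information content of the distribution.

For a Normal distribution with μ=50, σ=22:
h(X) = 4.5100 nats

(In bits, this would be 6.5065 bits.)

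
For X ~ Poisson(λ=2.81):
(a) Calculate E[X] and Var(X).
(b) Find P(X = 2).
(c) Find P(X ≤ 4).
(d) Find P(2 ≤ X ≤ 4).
(a) E[X] = 2.8100, Var(X) = 2.8100
(b) P(X = 2) = 0.237692
(c) P(X ≤ 4) = 0.846115
(d) P(2 ≤ X ≤ 4) = 0.616734

We have X ~ Poisson(λ=2.81).

(a) Moments:
E[X] = 2.8100
Var(X) = 2.8100
σ = √Var(X) = 1.6763

(b) Point probability using PMF:
P(X = 2) = 0.237692

(c) Cumulative probability using CDF:
P(X ≤ 4) = F(4) = 0.846115

(d) Range probability:
P(2 ≤ X ≤ 4) = P(X ≤ 4) - P(X ≤ 1)
                   = F(4) - F(1)
                   = 0.846115 - 0.229381
                   = 0.616734

This means approximately 61.7% of outcomes fall in the interval [2, 4].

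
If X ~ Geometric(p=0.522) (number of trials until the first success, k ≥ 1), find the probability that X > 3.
0.109215

We have X ~ Geometric(p=0.522) (number of trials until the first success, k ≥ 1).

P(X > 3) = 1 - P(X ≤ 3)
                = 1 - F(3)
                = 1 - 0.890785
                = 0.109215

So there's approximately a 10.9% chance that X exceeds 3.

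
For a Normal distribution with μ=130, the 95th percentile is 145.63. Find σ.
σ = 9.5024

For X ~ Normal(μ, σ), the p-th percentile satisfies x = μ + z_p × σ,
where z_p = Φ⁻¹(p) is the standard normal quantile.

Step 1: z_{0.95} = Φ⁻¹(0.95) = 1.6449

Step 2: Solve for σ:
145.63 = 130 + 1.6449 × σ
σ = (145.63 - 130) / 1.6449
σ = 15.63 / 1.6449
σ = 9.5024

Verification: μ + z × σ = 130 + 1.6449 × 9.5024 = 145.63 ✓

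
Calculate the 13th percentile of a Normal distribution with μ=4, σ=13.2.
-10.8684

We have X ~ Normal(μ=4, σ=13.2).

We want to find x such that P(X ≤ x) = 0.13.

This is the 13th percentile, which means 13% of values fall below this point.

Using the inverse CDF (quantile function):
x = F⁻¹(0.13) = -10.8684

Verification: P(X ≤ -10.8684) = 0.13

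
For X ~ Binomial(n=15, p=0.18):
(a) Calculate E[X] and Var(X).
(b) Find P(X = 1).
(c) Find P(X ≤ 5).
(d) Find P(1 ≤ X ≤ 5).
(a) E[X] = 2.7000, Var(X) = 2.2140
(b) P(X = 1) = 0.167787
(c) P(X ≤ 5) = 0.961299
(d) P(1 ≤ X ≤ 5) = 0.910342

We have X ~ Binomial(n=15, p=0.18).

(a) Moments:
E[X] = 2.7000
Var(X) = 2.2140
σ = √Var(X) = 1.4880

(b) Point probability using PMF:
P(X = 1) = 0.167787

(c) Cumulative probability using CDF:
P(X ≤ 5) = F(5) = 0.961299

(d) Range probability:
P(1 ≤ X ≤ 5) = P(X ≤ 5) - P(X ≤ 0)
                   = F(5) - F(0)
                   = 0.961299 - 0.050957
                   = 0.910342

This means approximately 91.0% of outcomes fall in the interval [1, 5].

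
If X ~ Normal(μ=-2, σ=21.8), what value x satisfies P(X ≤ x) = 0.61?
4.0892

We have X ~ Normal(μ=-2, σ=21.8).

We want to find x such that P(X ≤ x) = 0.61.

This is the 61st percentile, which means 61% of values fall below this point.

Using the inverse CDF (quantile function):
x = F⁻¹(0.61) = 4.0892

Verification: P(X ≤ 4.0892) = 0.61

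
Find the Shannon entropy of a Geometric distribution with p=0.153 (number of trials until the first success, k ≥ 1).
2.7966 nats

We have X ~ Geometric(p=0.153) (number of trials until the first success, k ≥ 1).

The Shannon entropy measures the uncertainty or information content of the distribution.

For a Geometric distribution with p=0.153 (number of trials until the first success, k ≥ 1):
H(X) = 2.7966 nats

(In bits, this would be 4.0346 bits.)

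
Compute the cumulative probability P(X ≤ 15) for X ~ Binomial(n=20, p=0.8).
0.370352

We have X ~ Binomial(n=20, p=0.8).

The CDF gives us P(X ≤ k).

Using the CDF:
P(X ≤ 15) = 0.370352

This means there's approximately a 37.0% chance that X is at most 15.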